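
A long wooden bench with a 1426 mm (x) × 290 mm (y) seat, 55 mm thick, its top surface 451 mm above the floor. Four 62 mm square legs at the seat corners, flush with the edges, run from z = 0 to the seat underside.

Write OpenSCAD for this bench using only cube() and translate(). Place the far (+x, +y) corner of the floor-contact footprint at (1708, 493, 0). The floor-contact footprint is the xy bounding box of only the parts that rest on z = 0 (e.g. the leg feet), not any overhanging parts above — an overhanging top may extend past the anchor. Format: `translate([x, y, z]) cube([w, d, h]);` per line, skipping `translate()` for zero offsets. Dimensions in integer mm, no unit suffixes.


// leg_h = 451 − 55 = 396
translate([282, 203, 396]) cube([1426, 290, 55]);
translate([282, 203, 0]) cube([62, 62, 396]);
translate([282, 431, 0]) cube([62, 62, 396]);
translate([1646, 203, 0]) cube([62, 62, 396]);
translate([1646, 431, 0]) cube([62, 62, 396]);


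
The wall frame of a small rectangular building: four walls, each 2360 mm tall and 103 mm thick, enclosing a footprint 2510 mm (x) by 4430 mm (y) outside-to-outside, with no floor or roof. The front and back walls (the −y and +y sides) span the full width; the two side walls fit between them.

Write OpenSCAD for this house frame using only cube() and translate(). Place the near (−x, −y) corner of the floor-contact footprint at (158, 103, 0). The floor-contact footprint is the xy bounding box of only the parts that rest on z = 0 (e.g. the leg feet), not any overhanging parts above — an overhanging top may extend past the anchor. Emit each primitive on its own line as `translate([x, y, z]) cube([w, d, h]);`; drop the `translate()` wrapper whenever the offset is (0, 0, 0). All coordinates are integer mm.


translate([158, 103, 0]) cube([2510, 103, 2360]);
translate([158, 4430, 0]) cube([2510, 103, 2360]);
translate([158, 206, 0]) cube([103, 4224, 2360]);
translate([2565, 206, 0]) cube([103, 4224, 2360]);


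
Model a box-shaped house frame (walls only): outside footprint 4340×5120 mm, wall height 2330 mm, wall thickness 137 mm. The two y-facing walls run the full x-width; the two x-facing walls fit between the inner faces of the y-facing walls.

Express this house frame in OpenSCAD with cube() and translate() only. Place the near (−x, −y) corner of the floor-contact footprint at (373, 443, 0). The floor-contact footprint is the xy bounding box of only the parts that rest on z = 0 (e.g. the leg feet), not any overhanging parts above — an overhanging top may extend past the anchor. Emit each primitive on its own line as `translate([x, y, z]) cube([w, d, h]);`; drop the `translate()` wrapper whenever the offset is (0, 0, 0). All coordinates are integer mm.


translate([373, 443, 0]) cube([4340, 137, 2330]);
translate([373, 5426, 0]) cube([4340, 137, 2330]);
translate([373, 580, 0]) cube([137, 4846, 2330]);
translate([4576, 580, 0]) cube([137, 4846, 2330]);


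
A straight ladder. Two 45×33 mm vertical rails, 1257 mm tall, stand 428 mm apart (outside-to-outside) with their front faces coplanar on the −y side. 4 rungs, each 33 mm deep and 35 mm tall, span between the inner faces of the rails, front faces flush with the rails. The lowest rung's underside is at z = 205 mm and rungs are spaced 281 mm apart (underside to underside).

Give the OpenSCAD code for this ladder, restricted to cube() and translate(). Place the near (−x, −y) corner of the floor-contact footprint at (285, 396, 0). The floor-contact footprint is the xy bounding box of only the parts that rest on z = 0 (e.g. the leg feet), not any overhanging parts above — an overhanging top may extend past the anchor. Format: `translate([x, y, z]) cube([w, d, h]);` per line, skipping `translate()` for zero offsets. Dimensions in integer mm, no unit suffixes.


// rung span = 428 - 2*45 = 338
// rung[k] z = 205 + k*281
translate([285, 396, 0]) cube([45, 33, 1257]);
translate([668, 396, 0]) cube([45, 33, 1257]);
translate([330, 396, 205]) cube([338, 33, 35]);
translate([330, 396, 486]) cube([338, 33, 35]);
translate([330, 396, 767]) cube([338, 33, 35]);
translate([330, 396, 1048]) cube([338, 33, 35]);


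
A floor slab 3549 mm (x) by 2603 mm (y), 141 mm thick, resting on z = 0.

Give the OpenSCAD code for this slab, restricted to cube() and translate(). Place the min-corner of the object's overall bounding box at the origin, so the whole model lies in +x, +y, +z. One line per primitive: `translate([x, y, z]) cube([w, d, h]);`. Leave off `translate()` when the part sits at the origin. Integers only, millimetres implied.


cube([3549, 2603, 141]);


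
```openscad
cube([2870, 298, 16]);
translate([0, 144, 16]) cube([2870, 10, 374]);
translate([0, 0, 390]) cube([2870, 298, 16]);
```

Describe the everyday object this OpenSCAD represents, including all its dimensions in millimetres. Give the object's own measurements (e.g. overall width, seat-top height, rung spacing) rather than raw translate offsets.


An I-beam lying along x, 2870 mm long. Overall section height 406 mm. Two flanges 298 mm wide (y) and 16 mm thick, one on the floor and one at the top; a web 10 mm thick runs between them, centred on the flange width.


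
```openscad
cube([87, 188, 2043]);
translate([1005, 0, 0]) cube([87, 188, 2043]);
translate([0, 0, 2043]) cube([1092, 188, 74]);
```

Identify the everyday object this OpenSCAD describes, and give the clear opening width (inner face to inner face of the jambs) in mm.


A door frame. The clear opening width is 918 mm.

Two 2043 mm tall posts with a header on top — a door frame. The left jamb is 87 mm wide at x = 0; the right jamb starts at x = 1005. The clear opening is 1005 − 87 = 918 mm.


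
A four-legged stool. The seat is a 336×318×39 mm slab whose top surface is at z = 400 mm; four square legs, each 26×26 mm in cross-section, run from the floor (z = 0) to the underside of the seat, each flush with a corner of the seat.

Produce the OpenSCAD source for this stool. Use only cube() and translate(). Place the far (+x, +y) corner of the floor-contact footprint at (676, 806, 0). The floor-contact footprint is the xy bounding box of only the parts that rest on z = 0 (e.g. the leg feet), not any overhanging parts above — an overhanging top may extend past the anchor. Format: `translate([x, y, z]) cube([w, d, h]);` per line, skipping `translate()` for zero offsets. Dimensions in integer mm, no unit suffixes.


translate([340, 488, 361]) cube([336, 318, 39]);
translate([340, 488, 0]) cube([26, 26, 361]);
translate([650, 488, 0]) cube([26, 26, 361]);
translate([340, 780, 0]) cube([26, 26, 361]);
translate([650, 780, 0]) cube([26, 26, 361]);


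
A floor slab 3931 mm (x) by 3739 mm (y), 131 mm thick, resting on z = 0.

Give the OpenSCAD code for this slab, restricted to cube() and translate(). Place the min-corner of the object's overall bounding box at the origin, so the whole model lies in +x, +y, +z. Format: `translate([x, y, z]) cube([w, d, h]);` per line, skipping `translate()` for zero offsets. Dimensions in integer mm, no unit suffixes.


cube([3931, 3739, 131]);


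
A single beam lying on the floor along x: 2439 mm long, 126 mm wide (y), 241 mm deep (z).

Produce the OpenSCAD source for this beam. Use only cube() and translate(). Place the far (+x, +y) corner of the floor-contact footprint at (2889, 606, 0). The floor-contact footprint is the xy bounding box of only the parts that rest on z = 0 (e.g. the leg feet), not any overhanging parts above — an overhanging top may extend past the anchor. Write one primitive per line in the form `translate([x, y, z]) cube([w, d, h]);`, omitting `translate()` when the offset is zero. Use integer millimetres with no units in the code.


translate([450, 480, 0]) cube([2439, 126, 241]);


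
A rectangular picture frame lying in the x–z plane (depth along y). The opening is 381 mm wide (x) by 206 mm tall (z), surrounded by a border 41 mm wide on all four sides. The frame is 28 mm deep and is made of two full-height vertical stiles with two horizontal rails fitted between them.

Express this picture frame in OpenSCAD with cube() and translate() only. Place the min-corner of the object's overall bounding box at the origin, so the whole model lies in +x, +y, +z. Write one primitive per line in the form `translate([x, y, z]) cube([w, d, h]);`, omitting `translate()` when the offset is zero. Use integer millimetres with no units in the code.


cube([41, 28, 288]);
translate([422, 0, 0]) cube([41, 28, 288]);
translate([41, 0, 0]) cube([381, 28, 41]);
translate([41, 0, 247]) cube([381, 28, 41]);


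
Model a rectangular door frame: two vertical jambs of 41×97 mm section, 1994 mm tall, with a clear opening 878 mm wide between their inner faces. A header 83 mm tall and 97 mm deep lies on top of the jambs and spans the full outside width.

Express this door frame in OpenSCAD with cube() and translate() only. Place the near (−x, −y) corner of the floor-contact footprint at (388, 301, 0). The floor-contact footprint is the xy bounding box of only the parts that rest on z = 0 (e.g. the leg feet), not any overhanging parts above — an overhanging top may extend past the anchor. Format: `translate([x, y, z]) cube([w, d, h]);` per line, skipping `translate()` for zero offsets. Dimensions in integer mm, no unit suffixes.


translate([388, 301, 0]) cube([41, 97, 1994]);
translate([1307, 301, 0]) cube([41, 97, 1994]);
translate([388, 301, 1994]) cube([960, 97, 83]);


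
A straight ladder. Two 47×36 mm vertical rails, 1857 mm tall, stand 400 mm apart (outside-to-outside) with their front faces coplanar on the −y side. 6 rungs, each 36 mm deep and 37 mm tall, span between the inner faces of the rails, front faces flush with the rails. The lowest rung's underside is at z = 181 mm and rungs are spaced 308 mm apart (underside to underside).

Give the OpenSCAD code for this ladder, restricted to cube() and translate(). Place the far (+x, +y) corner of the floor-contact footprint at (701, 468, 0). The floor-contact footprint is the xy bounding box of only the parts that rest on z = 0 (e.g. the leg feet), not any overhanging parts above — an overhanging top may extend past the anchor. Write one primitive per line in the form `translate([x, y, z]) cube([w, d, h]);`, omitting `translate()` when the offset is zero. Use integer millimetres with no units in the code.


translate([301, 432, 0]) cube([47, 36, 1857]);
translate([654, 432, 0]) cube([47, 36, 1857]);
translate([348, 432, 181]) cube([306, 36, 37]);
translate([348, 432, 489]) cube([306, 36, 37]);
translate([348, 432, 797]) cube([306, 36, 37]);
translate([348, 432, 1105]) cube([306, 36, 37]);
translate([348, 432, 1413]) cube([306, 36, 37]);
translate([348, 432, 1721]) cube([306, 36, 37]);


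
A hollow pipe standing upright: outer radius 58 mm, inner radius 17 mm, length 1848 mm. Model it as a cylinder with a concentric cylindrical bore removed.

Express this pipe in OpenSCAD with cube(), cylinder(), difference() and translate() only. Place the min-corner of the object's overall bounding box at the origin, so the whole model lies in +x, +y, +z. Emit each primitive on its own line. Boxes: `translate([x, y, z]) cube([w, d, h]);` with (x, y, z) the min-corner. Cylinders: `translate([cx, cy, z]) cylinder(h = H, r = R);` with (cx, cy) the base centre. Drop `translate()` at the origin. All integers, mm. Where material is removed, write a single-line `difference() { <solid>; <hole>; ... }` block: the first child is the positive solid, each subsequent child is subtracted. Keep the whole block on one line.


difference() { translate([58, 58, 0]) cylinder(h = 1848, r = 58); translate([58, 58, 0]) cylinder(h = 1848, r = 17); }


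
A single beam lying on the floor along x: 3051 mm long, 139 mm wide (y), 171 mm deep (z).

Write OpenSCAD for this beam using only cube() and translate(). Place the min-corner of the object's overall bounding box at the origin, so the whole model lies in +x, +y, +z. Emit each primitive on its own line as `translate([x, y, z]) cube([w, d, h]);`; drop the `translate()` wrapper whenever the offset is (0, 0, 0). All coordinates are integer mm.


cube([3051, 139, 171]);


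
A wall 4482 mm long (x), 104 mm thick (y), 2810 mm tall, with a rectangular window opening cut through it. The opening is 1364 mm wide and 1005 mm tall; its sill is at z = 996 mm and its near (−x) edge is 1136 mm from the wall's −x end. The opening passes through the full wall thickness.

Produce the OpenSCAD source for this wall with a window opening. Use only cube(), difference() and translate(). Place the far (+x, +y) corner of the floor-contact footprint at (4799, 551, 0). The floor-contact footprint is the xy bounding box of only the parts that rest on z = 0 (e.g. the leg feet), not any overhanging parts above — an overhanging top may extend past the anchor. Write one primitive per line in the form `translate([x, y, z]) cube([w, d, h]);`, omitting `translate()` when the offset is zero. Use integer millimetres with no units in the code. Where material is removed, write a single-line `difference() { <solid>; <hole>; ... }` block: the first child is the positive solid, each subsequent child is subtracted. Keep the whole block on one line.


difference() { translate([317, 447, 0]) cube([4482, 104, 2810]); translate([1453, 447, 996]) cube([1364, 104, 1005]); }


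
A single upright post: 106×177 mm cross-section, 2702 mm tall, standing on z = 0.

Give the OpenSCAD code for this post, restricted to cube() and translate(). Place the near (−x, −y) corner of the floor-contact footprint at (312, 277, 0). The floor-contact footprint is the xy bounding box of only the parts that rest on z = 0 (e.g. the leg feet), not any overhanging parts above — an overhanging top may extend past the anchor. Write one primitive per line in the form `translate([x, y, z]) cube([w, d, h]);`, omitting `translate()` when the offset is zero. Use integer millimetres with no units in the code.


translate([312, 277, 0]) cube([106, 177, 2702]);


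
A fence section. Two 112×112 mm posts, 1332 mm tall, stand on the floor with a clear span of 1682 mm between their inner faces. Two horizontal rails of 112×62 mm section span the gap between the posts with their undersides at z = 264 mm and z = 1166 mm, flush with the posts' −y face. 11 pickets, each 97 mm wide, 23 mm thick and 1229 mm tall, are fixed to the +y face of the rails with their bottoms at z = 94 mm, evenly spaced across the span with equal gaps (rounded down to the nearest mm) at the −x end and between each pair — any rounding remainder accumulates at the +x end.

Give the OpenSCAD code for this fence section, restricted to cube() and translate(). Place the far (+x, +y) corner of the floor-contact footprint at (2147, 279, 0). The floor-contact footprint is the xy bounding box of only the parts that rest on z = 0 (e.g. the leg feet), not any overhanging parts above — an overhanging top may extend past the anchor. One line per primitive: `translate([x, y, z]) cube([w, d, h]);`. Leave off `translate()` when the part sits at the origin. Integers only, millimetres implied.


translate([241, 167, 0]) cube([112, 112, 1332]);
translate([2035, 167, 0]) cube([112, 112, 1332]);
translate([353, 167, 264]) cube([1682, 112, 62]);
translate([353, 167, 1166]) cube([1682, 112, 62]);
translate([404, 279, 94]) cube([97, 23, 1229]);
translate([552, 279, 94]) cube([97, 23, 1229]);
translate([700, 279, 94]) cube([97, 23, 1229]);
translate([848, 279, 94]) cube([97, 23, 1229]);
translate([996, 279, 94]) cube([97, 23, 1229]);
translate([1144, 279, 94]) cube([97, 23, 1229]);
translate([1292, 279, 94]) cube([97, 23, 1229]);
translate([1440, 279, 94]) cube([97, 23, 1229]);
translate([1588, 279, 94]) cube([97, 23, 1229]);
translate([1736, 279, 94]) cube([97, 23, 1229]);
translate([1884, 279, 94]) cube([97, 23, 1229]);


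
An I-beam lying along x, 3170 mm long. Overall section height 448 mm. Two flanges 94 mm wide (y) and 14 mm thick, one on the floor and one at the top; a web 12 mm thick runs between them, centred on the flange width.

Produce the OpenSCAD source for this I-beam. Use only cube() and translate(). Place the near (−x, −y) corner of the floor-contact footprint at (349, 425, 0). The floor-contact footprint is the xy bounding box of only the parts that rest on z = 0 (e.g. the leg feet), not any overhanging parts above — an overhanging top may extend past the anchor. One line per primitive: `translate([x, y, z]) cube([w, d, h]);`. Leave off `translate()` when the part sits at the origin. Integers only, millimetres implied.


translate([349, 425, 0]) cube([3170, 94, 14]);
translate([349, 466, 14]) cube([3170, 12, 420]);
translate([349, 425, 434]) cube([3170, 94, 14]);


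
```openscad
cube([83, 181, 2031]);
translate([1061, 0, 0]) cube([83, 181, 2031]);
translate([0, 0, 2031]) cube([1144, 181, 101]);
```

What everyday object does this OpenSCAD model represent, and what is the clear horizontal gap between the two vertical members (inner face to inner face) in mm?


A door frame. The clear opening width is 978 mm.

Two 2031 mm tall posts with a header on top — a door frame. The left jamb is 83 mm wide at x = 0; the right jamb starts at x = 1061. The clear opening is 1061 − 83 = 978 mm.


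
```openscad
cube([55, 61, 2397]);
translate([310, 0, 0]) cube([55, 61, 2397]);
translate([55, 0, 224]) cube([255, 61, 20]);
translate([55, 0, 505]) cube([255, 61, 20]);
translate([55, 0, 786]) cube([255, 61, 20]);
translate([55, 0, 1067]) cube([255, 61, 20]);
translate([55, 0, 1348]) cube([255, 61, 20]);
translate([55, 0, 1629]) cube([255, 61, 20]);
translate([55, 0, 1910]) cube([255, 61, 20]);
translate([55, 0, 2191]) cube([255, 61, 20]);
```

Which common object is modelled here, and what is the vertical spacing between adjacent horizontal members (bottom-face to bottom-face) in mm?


A ladder. The rung spacing is 281 mm.

Two tall 55×61 posts with 8 short bars between them — a ladder. Adjacent rungs sit at z = 224 and z = 505, so the spacing is 505 − 224 = 281 mm.


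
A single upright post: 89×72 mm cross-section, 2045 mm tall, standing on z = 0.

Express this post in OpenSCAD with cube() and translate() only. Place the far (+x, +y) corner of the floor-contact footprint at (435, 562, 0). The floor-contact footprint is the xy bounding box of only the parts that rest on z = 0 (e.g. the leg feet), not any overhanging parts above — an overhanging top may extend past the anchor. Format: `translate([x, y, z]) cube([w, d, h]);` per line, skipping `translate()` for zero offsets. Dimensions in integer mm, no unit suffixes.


translate([346, 490, 0]) cube([89, 72, 2045]);


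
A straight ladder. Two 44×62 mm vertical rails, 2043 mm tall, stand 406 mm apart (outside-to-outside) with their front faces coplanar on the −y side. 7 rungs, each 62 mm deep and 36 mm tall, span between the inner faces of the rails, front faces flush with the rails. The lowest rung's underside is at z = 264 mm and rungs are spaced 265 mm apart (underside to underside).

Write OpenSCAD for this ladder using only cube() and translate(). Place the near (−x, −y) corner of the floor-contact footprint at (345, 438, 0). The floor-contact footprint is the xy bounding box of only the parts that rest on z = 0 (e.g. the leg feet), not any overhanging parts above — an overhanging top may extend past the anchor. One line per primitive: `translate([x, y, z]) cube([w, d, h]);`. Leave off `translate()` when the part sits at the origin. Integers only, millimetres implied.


translate([345, 438, 0]) cube([44, 62, 2043]);
translate([707, 438, 0]) cube([44, 62, 2043]);
translate([389, 438, 264]) cube([318, 62, 36]);
translate([389, 438, 529]) cube([318, 62, 36]);
translate([389, 438, 794]) cube([318, 62, 36]);
translate([389, 438, 1059]) cube([318, 62, 36]);
translate([389, 438, 1324]) cube([318, 62, 36]);
translate([389, 438, 1589]) cube([318, 62, 36]);
translate([389, 438, 1854]) cube([318, 62, 36]);


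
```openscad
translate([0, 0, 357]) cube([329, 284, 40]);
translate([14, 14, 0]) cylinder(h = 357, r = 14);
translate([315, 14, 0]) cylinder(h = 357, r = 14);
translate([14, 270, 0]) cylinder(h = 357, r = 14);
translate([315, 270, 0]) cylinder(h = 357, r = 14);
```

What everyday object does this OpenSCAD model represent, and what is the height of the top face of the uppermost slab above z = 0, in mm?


A stool. The seat height is 397 mm.

A 329×284×40 slab at z = 357 on four corner cylinders — a stool. The seat top is 357 + 40 = 397 mm.


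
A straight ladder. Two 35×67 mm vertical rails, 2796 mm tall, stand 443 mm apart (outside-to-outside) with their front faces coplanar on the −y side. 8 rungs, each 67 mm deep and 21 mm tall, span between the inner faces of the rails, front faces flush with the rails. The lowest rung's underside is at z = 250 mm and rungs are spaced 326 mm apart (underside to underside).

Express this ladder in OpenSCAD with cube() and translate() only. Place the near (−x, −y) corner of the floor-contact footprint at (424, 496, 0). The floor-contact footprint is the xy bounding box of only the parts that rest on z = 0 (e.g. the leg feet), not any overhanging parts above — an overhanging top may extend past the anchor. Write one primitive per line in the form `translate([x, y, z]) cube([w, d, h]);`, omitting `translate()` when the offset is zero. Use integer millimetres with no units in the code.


// rung span = 443 - 2*35 = 373
// rung[k] z = 250 + k*326
translate([424, 496, 0]) cube([35, 67, 2796]);
translate([832, 496, 0]) cube([35, 67, 2796]);
translate([459, 496, 250]) cube([373, 67, 21]);
translate([459, 496, 576]) cube([373, 67, 21]);
translate([459, 496, 902]) cube([373, 67, 21]);
translate([459, 496, 1228]) cube([373, 67, 21]);
translate([459, 496, 1554]) cube([373, 67, 21]);
translate([459, 496, 1880]) cube([373, 67, 21]);
translate([459, 496, 2206]) cube([373, 67, 21]);
translate([459, 496, 2532]) cube([373, 67, 21]);


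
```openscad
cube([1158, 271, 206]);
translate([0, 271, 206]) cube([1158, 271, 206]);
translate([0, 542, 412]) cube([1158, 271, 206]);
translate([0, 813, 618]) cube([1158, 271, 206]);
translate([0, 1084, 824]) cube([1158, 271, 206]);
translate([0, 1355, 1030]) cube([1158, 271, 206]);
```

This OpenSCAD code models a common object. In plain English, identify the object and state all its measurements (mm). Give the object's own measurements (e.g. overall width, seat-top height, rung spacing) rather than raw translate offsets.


A straight staircase of 6 solid steps. Each step is 1158 mm wide (x), 271 mm deep (y, the going) and 206 mm tall (the rise). The first step rests on the floor; each subsequent step sits one going further in +y and one rise higher in +z, directly behind and above the previous step with no overlap.


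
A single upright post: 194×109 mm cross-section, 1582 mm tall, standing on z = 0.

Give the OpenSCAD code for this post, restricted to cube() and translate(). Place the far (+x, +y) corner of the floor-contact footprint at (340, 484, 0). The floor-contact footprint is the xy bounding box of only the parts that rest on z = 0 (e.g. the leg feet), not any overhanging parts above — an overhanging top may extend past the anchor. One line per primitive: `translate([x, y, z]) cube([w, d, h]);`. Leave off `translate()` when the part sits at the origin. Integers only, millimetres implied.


translate([146, 375, 0]) cube([194, 109, 1582]);


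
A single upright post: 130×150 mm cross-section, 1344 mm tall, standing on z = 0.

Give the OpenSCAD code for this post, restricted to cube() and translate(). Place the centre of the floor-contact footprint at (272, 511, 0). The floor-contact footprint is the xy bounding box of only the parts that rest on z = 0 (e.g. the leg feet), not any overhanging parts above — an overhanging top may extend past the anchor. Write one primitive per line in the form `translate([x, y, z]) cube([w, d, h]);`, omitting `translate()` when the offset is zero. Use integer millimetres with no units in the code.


translate([207, 436, 0]) cube([130, 150, 1344]);


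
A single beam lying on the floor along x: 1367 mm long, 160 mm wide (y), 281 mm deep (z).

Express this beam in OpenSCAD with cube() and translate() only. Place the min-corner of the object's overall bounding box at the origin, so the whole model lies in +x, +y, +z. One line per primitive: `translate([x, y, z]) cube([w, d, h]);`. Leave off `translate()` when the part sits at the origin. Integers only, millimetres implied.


cube([1367, 160, 281]);


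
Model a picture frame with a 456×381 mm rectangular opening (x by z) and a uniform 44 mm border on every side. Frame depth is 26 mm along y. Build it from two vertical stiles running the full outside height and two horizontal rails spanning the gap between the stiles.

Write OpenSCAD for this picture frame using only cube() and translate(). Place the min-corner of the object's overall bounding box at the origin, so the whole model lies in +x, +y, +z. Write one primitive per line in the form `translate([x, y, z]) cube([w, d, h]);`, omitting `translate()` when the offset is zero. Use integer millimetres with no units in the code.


cube([44, 26, 469]);
translate([500, 0, 0]) cube([44, 26, 469]);
translate([44, 0, 0]) cube([456, 26, 44]);
translate([44, 0, 425]) cube([456, 26, 44]);


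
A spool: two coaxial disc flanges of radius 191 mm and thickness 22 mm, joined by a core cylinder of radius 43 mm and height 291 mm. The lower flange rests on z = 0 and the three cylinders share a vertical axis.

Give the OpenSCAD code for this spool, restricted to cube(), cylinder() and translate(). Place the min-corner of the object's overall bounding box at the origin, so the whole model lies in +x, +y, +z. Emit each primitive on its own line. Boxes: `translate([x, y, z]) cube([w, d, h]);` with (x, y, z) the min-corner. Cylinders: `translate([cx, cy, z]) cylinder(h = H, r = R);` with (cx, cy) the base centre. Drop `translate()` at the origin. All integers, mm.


translate([191, 191, 0]) cylinder(h = 22, r = 191);
translate([191, 191, 22]) cylinder(h = 291, r = 43);
translate([191, 191, 313]) cylinder(h = 22, r = 191);


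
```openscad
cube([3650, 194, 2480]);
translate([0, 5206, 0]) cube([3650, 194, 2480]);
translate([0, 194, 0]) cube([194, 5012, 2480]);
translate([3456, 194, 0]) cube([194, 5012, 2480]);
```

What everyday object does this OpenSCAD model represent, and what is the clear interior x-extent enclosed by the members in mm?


A house (or room) frame. The interior width is 3262 mm.

Four 2480 mm walls enclosing a rectangle with no floor or roof — a room or house frame. Outside width is 3650 mm and wall thickness is 194 mm, so the interior width is 3650 − 2 × 194 = 3262 mm.


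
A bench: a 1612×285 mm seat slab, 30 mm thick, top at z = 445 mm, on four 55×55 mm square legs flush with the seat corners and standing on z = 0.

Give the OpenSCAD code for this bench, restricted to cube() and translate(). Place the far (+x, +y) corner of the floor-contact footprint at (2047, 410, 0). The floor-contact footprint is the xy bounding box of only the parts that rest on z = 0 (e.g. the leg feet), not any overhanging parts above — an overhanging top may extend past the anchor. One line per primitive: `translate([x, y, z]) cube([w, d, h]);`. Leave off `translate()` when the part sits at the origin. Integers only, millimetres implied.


translate([435, 125, 415]) cube([1612, 285, 30]);
translate([435, 125, 0]) cube([55, 55, 415]);
translate([435, 355, 0]) cube([55, 55, 415]);
translate([1992, 125, 0]) cube([55, 55, 415]);
translate([1992, 355, 0]) cube([55, 55, 415]);


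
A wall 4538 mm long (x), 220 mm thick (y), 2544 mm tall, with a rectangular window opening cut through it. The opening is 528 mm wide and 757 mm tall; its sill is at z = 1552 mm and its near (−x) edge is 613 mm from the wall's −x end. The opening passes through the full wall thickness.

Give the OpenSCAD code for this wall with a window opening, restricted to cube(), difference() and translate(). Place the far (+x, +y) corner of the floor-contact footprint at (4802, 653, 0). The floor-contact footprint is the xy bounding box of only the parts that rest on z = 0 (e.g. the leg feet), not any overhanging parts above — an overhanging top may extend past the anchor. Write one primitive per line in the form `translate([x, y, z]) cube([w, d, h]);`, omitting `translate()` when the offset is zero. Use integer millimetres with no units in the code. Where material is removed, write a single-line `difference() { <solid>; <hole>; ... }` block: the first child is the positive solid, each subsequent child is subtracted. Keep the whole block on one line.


difference() { translate([264, 433, 0]) cube([4538, 220, 2544]); translate([877, 433, 1552]) cube([528, 220, 757]); }


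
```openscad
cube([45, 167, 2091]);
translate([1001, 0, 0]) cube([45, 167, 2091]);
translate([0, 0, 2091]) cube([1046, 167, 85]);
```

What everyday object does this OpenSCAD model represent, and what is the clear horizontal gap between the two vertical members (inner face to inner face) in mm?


A door frame. The clear opening width is 956 mm.

Two 2091 mm tall posts with a header on top — a door frame. The left jamb is 45 mm wide at x = 0; the right jamb starts at x = 1001. The clear opening is 1001 − 45 = 956 mm.


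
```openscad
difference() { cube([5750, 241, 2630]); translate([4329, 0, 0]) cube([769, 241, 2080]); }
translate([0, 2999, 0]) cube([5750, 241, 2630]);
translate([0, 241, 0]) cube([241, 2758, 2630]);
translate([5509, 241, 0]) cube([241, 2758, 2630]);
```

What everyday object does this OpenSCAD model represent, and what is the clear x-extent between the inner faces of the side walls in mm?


A single room. The interior width is 5268 mm.

Four walls enclosing a rectangle with a door in the front wall — a room. Outside width 5750 minus two 241 mm walls gives 5268 mm.


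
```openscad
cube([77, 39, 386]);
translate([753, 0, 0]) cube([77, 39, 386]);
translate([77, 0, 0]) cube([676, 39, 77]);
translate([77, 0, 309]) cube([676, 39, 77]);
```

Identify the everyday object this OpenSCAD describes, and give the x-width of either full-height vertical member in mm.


A picture frame. The border width is 77 mm.

Four thin pieces enclosing a rectangular opening — a picture frame. The two full-height stiles are 386 mm tall; the top rail sits at z = 309 and is 77 mm tall, so the border above the opening is 386 − 309 = 77 mm, matching the stile x-width.


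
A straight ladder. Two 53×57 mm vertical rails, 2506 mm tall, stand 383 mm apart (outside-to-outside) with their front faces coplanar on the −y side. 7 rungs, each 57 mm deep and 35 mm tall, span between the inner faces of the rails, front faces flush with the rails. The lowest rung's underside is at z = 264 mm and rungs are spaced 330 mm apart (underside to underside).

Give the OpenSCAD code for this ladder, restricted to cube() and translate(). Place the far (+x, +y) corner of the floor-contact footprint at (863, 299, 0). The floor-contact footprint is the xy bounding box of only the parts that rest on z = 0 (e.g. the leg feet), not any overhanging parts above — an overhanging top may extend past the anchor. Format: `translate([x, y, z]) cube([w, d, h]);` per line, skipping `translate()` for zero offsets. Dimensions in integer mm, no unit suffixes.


translate([480, 242, 0]) cube([53, 57, 2506]);
translate([810, 242, 0]) cube([53, 57, 2506]);
translate([533, 242, 264]) cube([277, 57, 35]);
translate([533, 242, 594]) cube([277, 57, 35]);
translate([533, 242, 924]) cube([277, 57, 35]);
translate([533, 242, 1254]) cube([277, 57, 35]);
translate([533, 242, 1584]) cube([277, 57, 35]);
translate([533, 242, 1914]) cube([277, 57, 35]);
translate([533, 242, 2244]) cube([277, 57, 35]);


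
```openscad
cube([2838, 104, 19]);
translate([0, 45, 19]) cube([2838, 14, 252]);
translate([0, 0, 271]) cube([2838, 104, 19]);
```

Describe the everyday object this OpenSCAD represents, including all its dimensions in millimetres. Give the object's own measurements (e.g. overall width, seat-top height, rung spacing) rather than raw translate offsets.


An I-beam lying along x, 2838 mm long. Overall section height 290 mm. Two flanges 104 mm wide (y) and 19 mm thick, one on the floor and one at the top; a web 14 mm thick runs between them, centred on the flange width.


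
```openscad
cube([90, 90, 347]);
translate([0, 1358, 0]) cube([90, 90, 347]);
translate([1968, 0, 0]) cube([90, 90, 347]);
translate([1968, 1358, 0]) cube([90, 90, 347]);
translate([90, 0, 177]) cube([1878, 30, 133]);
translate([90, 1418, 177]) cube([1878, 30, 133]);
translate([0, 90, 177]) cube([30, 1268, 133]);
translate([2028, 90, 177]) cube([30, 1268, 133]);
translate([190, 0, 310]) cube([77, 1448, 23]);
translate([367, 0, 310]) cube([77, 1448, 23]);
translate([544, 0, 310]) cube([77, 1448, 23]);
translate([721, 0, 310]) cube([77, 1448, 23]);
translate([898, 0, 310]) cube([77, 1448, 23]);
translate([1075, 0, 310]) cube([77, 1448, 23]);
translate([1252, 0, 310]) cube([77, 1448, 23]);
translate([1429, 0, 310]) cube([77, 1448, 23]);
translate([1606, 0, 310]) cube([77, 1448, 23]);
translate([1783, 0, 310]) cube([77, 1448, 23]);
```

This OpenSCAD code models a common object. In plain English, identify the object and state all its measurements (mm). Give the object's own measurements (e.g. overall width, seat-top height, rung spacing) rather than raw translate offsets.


A bed frame 2058 mm long (x) by 1448 mm wide (y). Four 90×90 mm corner posts, 347 mm tall, at the corners of the footprint. Four rails of 30 mm thickness and 133 mm height run between adjacent posts with their undersides at z = 177 mm, their outer faces flush with the outside of the frame (the two x-running rails run between the posts' inner faces; the two y-running rails run between the posts' inner faces). 10 slats, each 77 mm wide (x) and 23 mm thick, lie across the top of the two x-running rails, running the full 1448 mm width of the frame in y; along x they sit between the end posts with a 100 mm gap after the −x posts and between neighbouring slats, leaving 108 mm before the +x posts.


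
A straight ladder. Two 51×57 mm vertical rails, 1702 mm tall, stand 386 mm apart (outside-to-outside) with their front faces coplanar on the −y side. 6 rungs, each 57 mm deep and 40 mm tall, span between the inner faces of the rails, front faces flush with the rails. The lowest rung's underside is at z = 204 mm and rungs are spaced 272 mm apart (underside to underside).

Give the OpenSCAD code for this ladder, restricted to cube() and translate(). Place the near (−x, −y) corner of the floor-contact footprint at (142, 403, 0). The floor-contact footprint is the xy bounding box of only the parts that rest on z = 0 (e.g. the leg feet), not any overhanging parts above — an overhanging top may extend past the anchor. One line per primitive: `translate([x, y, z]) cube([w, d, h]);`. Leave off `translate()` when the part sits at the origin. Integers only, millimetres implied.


translate([142, 403, 0]) cube([51, 57, 1702]);
translate([477, 403, 0]) cube([51, 57, 1702]);
translate([193, 403, 204]) cube([284, 57, 40]);
translate([193, 403, 476]) cube([284, 57, 40]);
translate([193, 403, 748]) cube([284, 57, 40]);
translate([193, 403, 1020]) cube([284, 57, 40]);
translate([193, 403, 1292]) cube([284, 57, 40]);
translate([193, 403, 1564]) cube([284, 57, 40]);


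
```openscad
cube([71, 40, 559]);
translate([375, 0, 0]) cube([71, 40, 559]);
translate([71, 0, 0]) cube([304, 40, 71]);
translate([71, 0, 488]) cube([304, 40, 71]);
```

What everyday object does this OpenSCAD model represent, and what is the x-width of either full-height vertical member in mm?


A picture frame. The border width is 71 mm.

Four thin pieces enclosing a rectangular opening — a picture frame. The two full-height stiles are 559 mm tall; the top rail sits at z = 488 and is 71 mm tall, so the border above the opening is 559 − 488 = 71 mm, matching the stile x-width.


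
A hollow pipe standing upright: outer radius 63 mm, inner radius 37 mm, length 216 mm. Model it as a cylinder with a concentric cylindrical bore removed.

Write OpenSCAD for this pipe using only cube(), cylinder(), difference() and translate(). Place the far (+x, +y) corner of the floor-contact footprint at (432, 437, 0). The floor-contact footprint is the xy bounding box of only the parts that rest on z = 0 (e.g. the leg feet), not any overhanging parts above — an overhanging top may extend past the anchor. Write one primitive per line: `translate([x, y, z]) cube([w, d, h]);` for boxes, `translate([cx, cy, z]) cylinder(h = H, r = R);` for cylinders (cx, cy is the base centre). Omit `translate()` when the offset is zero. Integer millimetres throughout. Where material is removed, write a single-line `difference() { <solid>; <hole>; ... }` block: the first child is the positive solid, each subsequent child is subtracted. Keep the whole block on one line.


difference() { translate([369, 374, 0]) cylinder(h = 216, r = 63); translate([369, 374, 0]) cylinder(h = 216, r = 37); }


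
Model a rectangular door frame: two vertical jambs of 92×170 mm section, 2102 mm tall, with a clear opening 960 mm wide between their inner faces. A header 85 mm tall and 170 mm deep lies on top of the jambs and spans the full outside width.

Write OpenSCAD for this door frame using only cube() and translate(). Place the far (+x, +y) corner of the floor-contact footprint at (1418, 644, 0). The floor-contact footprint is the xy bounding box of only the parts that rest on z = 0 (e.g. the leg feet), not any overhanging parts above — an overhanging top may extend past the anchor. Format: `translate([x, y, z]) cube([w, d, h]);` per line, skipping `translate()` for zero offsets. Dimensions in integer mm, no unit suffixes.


translate([274, 474, 0]) cube([92, 170, 2102]);
translate([1326, 474, 0]) cube([92, 170, 2102]);
translate([274, 474, 2102]) cube([1144, 170, 85]);


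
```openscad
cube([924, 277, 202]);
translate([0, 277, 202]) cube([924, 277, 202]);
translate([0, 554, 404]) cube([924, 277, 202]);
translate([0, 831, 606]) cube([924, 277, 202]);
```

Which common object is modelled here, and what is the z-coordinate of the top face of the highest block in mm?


A staircase. The total rise is 808 mm.

4 identical blocks, each offset up and back from the previous — a staircase. Each step is 202 mm tall and there are 4 of them, so the total rise is 4 × 202 = 808 mm.


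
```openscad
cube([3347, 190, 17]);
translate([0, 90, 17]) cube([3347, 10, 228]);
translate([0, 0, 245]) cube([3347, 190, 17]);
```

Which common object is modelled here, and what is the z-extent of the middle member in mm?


An I-beam. The web height is 228 mm.

Two wide flanges with a thin centred web — an I-beam. Overall 262 mm minus two 17 mm flanges gives a web of 262 − 2·17 = 228 mm.


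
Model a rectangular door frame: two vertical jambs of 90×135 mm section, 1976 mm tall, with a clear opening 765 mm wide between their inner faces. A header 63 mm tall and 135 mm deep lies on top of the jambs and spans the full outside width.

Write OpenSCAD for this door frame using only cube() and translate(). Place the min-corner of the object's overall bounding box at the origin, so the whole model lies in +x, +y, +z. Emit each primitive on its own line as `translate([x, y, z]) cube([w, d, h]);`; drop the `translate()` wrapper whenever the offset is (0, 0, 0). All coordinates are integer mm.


cube([90, 135, 1976]);
translate([855, 0, 0]) cube([90, 135, 1976]);
translate([0, 0, 1976]) cube([945, 135, 63]);


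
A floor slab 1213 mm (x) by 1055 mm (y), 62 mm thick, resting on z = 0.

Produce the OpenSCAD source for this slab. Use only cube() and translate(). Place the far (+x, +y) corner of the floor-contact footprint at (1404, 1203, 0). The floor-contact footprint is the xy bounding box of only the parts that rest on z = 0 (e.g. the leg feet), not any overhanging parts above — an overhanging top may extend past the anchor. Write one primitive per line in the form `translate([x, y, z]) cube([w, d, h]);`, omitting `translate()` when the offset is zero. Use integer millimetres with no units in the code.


translate([191, 148, 0]) cube([1213, 1055, 62]);
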